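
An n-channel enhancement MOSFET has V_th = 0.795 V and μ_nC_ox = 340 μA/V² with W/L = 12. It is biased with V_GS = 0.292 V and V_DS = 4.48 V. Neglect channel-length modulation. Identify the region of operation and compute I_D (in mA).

Cutoff; I_D = 0 mA

V_GS = 0.292 V < V_th = 0.795 V, so the transistor is in cutoff.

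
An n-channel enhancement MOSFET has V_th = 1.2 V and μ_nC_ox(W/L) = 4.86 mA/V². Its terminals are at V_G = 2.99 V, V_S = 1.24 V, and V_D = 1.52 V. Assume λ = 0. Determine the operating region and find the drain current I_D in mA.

V_GS = V_G − V_S = 2.99 − 1.24 = 1.75 V; V_DS = V_D − V_S = 1.52 − 1.24 = 0.28 V.
V_ov = V_GS − V_th = 1.75 − 1.2 = 0.55 V.
Since V_DS = 0.28 V < V_ov = 0.55 V, the device is in the triode region.
I_D = k_n [V_ov · V_DS − ½ V_DS²] = 4.86 × [0.55 × 0.28 − 0.5 × 0.28²] = 0.558 mA.

Triode; I_D = 0.558 mA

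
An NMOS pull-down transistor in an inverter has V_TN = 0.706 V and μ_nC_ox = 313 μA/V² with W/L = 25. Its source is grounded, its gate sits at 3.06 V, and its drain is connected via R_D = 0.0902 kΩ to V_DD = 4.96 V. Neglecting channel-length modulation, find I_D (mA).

I_D = 21.7 mA

V_GS = V_G = 3.06 V, so V_ov = 3.06 − 0.706 = 2.35 V.
k_n = μ_nC_ox · (W/L) = 7.825 mA/V².
Assume saturation: I_D = ½ k_n V_ov² = 0.5 × 7.825 × 2.35² = 21.7 mA, giving V_DS = V_DD − I_D R_D = 4.96 − 21.7 × 0.0902 = 3 V.
V_DS = 3 V ≥ V_ov = 2.35 V, confirming saturation.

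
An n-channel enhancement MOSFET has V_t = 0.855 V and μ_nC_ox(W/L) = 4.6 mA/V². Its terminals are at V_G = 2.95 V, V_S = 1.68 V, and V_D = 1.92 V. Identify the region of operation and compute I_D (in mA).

V_GS = V_G − V_S = 2.95 − 1.68 = 1.27 V; V_DS = V_D − V_S = 1.92 − 1.68 = 0.24 V.
V_ov = V_GS − V_t = 1.27 − 0.855 = 0.415 V.
Since V_DS = 0.24 V < V_ov = 0.415 V, the device is in the triode region.
I_D = k_n [V_ov · V_DS − ½ V_DS²] = 4.6 × [0.415 × 0.24 − 0.5 × 0.24²] = 0.326 mA.

Triode; I_D = 0.326 mA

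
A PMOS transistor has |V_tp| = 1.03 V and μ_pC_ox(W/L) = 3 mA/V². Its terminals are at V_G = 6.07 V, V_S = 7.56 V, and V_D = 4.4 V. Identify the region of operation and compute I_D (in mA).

V_SG = V_S − V_G = 7.56 − 6.07 = 1.49 V; V_SD = V_S − V_D = 7.56 − 4.4 = 3.16 V.
V_ov = V_SG − |V_tp| = 1.49 − 1.03 = 0.46 V.
Since V_SD = 3.16 V ≥ V_ov = 0.46 V, the device is in saturation.
I_D = ½ k_p V_ov² = 0.5 × 3 × 0.46² = 0.317 mA.

Saturation; I_D = 0.317 mA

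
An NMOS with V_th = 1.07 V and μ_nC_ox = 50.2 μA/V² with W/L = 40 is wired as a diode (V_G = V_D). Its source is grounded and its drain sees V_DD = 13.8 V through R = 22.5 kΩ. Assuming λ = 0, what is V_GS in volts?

With gate tied to drain, V_GS = V_DS ≥ V_GS − V_th, so the device is in saturation.
k_n = μ_nC_ox · (W/L) = 2.008 mA/V².
KCL at the drain: ½ k_n (V_GS − V_th)² = (V_DD − V_GS)/R.
Let x = V_GS − 1.07. Then 22.6 x² + x − 12.73 = 0, giving x = 0.729 V (positive root), so V_GS = 1.8 V.
I_D = (V_DD − V_GS)/R = (13.8 − 1.8) / 22.5 = 0.533 mA.

V_GS = 1.80 V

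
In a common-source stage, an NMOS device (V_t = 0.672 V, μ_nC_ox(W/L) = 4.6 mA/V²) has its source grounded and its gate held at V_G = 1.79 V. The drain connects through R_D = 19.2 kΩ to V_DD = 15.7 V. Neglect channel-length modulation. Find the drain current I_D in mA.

I_D = 0.809 mA

V_GS = V_G = 1.79 V, so V_ov = 1.79 − 0.672 = 1.12 V.
Assume saturation: I_D = ½ k_n V_ov² = 0.5 × 4.6 × 1.12² = 2.87 mA, giving V_DS = V_DD − I_D R_D = 15.7 − 2.87 × 19.2 = -39.5 V.
But -39.5 V < V_ov = 1.12 V, so the device is actually in triode.
In triode I_D = k_n[V_ov V_DS − ½ V_DS²] and I_D = (V_DD − V_DS)/R_D. Equating: 44.2 V_DS² − 99.74 V_DS + 15.7 = 0, giving V_DS = 0.17 V (the root below V_ov).
I_D = (15.7 − 0.17) / 19.2 = 0.809 mA.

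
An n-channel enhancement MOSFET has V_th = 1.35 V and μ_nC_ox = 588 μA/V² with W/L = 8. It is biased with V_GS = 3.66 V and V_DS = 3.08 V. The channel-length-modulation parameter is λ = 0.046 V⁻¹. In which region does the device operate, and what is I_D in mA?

Saturation; I_D = 14.3 mA

k_n = μ_nC_ox · (W/L) = 4.704 mA/V².
V_ov = V_GS − V_th = 3.66 − 1.35 = 2.31 V.
Since V_DS = 3.08 V ≥ V_ov = 2.31 V, the device is in saturation.
I_D = ½ k_n V_ov² (1 + λ V_DS) = 0.5 × 4.704 × 2.31² × (1 + 0.046 × 3.08) = 14.3 mA.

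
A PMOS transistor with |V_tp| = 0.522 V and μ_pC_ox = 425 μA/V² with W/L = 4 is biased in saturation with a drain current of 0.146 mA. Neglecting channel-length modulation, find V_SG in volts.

V_SG = 0.936 V

k_p = μ_pC_ox · (W/L) = 1.7 mA/V².
In saturation I_D = ½ k_p (V_SG − |V_tp|)², so V_SG − |V_tp| = √(2 I_D / k_p) = √(2 × 0.146 / 1.7) = 0.414 V.
V_SG = 0.522 + 0.414 = 0.936 V.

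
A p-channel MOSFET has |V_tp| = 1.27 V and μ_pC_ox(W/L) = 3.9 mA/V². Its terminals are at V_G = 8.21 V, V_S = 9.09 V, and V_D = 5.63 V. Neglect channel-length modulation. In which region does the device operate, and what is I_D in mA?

Cutoff; I_D = 0 mA

V_SG = V_S − V_G = 9.09 − 8.21 = 0.88 V; V_SD = V_S − V_D = 9.09 − 5.63 = 3.46 V.
V_SG = 0.88 V < |V_tp| = 1.27 V, so the transistor is in cutoff.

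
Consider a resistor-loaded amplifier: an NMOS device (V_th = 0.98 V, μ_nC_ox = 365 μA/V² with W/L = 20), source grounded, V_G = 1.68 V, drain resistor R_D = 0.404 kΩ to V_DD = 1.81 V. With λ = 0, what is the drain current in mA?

I_D = 1.79 mA

V_GS = V_G = 1.68 V, so V_ov = 1.68 − 0.98 = 0.7 V.
k_n = μ_nC_ox · (W/L) = 7.3 mA/V².
Assume saturation: I_D = ½ k_n V_ov² = 0.5 × 7.3 × 0.7² = 1.79 mA, giving V_DS = V_DD − I_D R_D = 1.81 − 1.79 × 0.404 = 1.09 V.
V_DS = 1.09 V ≥ V_ov = 0.7 V, confirming saturation.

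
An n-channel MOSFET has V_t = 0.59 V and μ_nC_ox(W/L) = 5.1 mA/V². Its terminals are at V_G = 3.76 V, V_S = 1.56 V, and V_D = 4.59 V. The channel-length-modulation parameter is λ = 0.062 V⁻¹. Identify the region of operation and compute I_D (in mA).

Saturation; I_D = 7.85 mA

V_GS = V_G − V_S = 3.76 − 1.56 = 2.2 V; V_DS = V_D − V_S = 4.59 − 1.56 = 3.03 V.
V_ov = V_GS − V_t = 2.2 − 0.59 = 1.61 V.
Since V_DS = 3.03 V ≥ V_ov = 1.61 V, the device is in saturation.
I_D = ½ k_n V_ov² (1 + λ V_DS) = 0.5 × 5.1 × 1.61² × (1 + 0.062 × 3.03) = 7.85 mA.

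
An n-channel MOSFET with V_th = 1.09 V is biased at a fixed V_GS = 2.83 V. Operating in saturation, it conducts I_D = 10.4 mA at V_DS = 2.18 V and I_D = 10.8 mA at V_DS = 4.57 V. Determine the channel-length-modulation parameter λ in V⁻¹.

λ = 0.0167 V⁻¹

With V_GS fixed, I_D ∝ (1 + λ V_DS) in saturation, so I_D2/I_D1 = (1 + λ V_DS2)/(1 + λ V_DS1).
10.8/10.4 = 1.038 = (1 + 4.57 λ)/(1 + 2.18 λ).
Solving: λ (I_D1 V_DS2 − I_D2 V_DS1) = I_D2 − I_D1, so λ = (10.8 − 10.4) / (10.4 × 4.57 − 10.8 × 2.18) = 0.4 / 24 = 0.0167 V⁻¹.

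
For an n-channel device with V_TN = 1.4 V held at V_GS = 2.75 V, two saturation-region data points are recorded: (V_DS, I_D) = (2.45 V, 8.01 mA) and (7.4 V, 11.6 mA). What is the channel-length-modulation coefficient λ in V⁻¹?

λ = 0.116 V⁻¹

With V_GS fixed, I_D ∝ (1 + λ V_DS) in saturation, so I_D2/I_D1 = (1 + λ V_DS2)/(1 + λ V_DS1).
11.6/8.01 = 1.448 = (1 + 7.4 λ)/(1 + 2.45 λ).
Solving: λ (I_D1 V_DS2 − I_D2 V_DS1) = I_D2 − I_D1, so λ = (11.6 − 8.01) / (8.01 × 7.4 − 11.6 × 2.45) = 3.59 / 30.9 = 0.116 V⁻¹.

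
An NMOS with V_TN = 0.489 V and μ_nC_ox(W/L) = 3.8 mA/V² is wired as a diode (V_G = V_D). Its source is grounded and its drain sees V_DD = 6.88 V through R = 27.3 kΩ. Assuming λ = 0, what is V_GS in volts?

V_GS = 0.831 V

With gate tied to drain, V_GS = V_DS ≥ V_GS − V_TN, so the device is in saturation.
KCL at the drain: ½ k_n (V_GS − V_TN)² = (V_DD − V_GS)/R.
Let x = V_GS − 0.489. Then 51.9 x² + x − 6.391 = 0, giving x = 0.342 V (positive root), so V_GS = 0.831 V.
I_D = (V_DD − V_GS)/R = (6.88 − 0.831) / 27.3 = 0.222 mA.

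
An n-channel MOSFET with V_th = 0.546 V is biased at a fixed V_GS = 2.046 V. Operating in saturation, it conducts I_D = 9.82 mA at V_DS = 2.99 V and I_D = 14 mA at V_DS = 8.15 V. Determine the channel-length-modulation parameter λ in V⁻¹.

With V_GS fixed, I_D ∝ (1 + λ V_DS) in saturation, so I_D2/I_D1 = (1 + λ V_DS2)/(1 + λ V_DS1).
14/9.82 = 1.426 = (1 + 8.15 λ)/(1 + 2.99 λ).
Solving: λ (I_D1 V_DS2 − I_D2 V_DS1) = I_D2 − I_D1, so λ = (14 − 9.82) / (9.82 × 8.15 − 14 × 2.99) = 4.18 / 38.2 = 0.11 V⁻¹.

λ = 0.110 V⁻¹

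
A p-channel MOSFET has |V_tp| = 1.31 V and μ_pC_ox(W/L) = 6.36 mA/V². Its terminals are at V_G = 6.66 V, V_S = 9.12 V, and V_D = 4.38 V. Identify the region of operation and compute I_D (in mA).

Saturation; I_D = 4.21 mA

V_SG = V_S − V_G = 9.12 − 6.66 = 2.46 V; V_SD = V_S − V_D = 9.12 − 4.38 = 4.74 V.
V_ov = V_SG − |V_tp| = 2.46 − 1.31 = 1.15 V.
Since V_SD = 4.74 V ≥ V_ov = 1.15 V, the device is in saturation.
I_D = ½ k_p V_ov² = 0.5 × 6.36 × 1.15² = 4.21 mA.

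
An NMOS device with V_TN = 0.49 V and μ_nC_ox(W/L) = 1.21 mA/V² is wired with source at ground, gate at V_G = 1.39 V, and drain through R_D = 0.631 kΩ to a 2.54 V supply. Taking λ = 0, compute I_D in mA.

V_GS = V_G = 1.39 V, so V_ov = 1.39 − 0.49 = 0.9 V.
Assume saturation: I_D = ½ k_n V_ov² = 0.5 × 1.21 × 0.9² = 0.49 mA, giving V_DS = V_DD − I_D R_D = 2.54 − 0.49 × 0.631 = 2.23 V.
V_DS = 2.23 V ≥ V_ov = 0.9 V, confirming saturation.

I_D = 0.490 mA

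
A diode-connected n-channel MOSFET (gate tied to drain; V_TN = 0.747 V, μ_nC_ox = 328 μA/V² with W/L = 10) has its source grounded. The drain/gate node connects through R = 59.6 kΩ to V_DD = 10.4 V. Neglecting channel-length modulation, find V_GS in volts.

With gate tied to drain, V_GS = V_DS ≥ V_GS − V_TN, so the device is in saturation.
k_n = μ_nC_ox · (W/L) = 3.28 mA/V².
KCL at the drain: ½ k_n (V_GS − V_TN)² = (V_DD − V_GS)/R.
Let x = V_GS − 0.747. Then 97.7 x² + x − 9.653 = 0, giving x = 0.309 V (positive root), so V_GS = 1.06 V.
I_D = (V_DD − V_GS)/R = (10.4 − 1.06) / 59.6 = 0.157 mA.

V_GS = 1.06 V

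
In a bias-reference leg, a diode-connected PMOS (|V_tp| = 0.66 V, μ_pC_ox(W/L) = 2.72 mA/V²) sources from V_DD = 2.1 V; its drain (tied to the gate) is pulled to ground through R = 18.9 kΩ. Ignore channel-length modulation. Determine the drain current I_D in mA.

With gate tied to drain, V_SG = V_SD ≥ V_SG − |V_tp|, so the device is in saturation.
KCL at the drain: ½ k_p (V_SG − |V_tp|)² = (V_DD − V_SG)/R.
Let x = V_SG − 0.66. Then 25.7 x² + x − 1.44 = 0, giving x = 0.218 V (positive root), so V_SG = 0.878 V.
I_D = (V_DD − V_SG)/R = (2.1 − 0.878) / 18.9 = 0.0647 mA.

I_D = 0.0647 mA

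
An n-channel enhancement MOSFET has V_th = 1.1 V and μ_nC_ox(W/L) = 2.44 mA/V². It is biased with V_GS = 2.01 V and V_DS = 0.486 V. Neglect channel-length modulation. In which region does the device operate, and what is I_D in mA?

V_ov = V_GS − V_th = 2.01 − 1.1 = 0.91 V.
Since V_DS = 0.486 V < V_ov = 0.91 V, the device is in the triode region.
I_D = k_n [V_ov · V_DS − ½ V_DS²] = 2.44 × [0.91 × 0.486 − 0.5 × 0.486²] = 0.791 mA.

Triode; I_D = 0.791 mA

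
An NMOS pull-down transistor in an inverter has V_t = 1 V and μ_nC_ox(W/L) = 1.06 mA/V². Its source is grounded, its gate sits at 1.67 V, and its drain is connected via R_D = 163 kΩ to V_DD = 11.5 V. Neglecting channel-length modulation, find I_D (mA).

V_GS = V_G = 1.67 V, so V_ov = 1.67 − 1 = 0.67 V.
Assume saturation: I_D = ½ k_n V_ov² = 0.5 × 1.06 × 0.67² = 0.238 mA, giving V_DS = V_DD − I_D R_D = 11.5 − 0.238 × 163 = -27.3 V.
But -27.3 V < V_ov = 0.67 V, so the device is actually in triode.
In triode I_D = k_n[V_ov V_DS − ½ V_DS²] and I_D = (V_DD − V_DS)/R_D. Equating: 86.4 V_DS² − 116.8 V_DS + 11.5 = 0, giving V_DS = 0.107 V (the root below V_ov).
I_D = (11.5 − 0.107) / 163 = 0.0699 mA.

I_D = 0.0699 mA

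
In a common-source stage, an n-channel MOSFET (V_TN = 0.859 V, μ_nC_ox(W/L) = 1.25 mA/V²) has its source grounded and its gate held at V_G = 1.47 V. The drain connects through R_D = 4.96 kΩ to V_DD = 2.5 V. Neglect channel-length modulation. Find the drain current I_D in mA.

I_D = 0.233 mA

V_GS = V_G = 1.47 V, so V_ov = 1.47 − 0.859 = 0.611 V.
Assume saturation: I_D = ½ k_n V_ov² = 0.5 × 1.25 × 0.611² = 0.233 mA, giving V_DS = V_DD − I_D R_D = 2.5 − 0.233 × 4.96 = 1.34 V.
V_DS = 1.34 V ≥ V_ov = 0.611 V, confirming saturation.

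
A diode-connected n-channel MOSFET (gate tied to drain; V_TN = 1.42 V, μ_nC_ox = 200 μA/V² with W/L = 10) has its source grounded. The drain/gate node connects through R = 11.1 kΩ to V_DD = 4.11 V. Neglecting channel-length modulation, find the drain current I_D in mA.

I_D = 0.202 mA

With gate tied to drain, V_GS = V_DS ≥ V_GS − V_TN, so the device is in saturation.
k_n = μ_nC_ox · (W/L) = 2 mA/V².
KCL at the drain: ½ k_n (V_GS − V_TN)² = (V_DD − V_GS)/R.
Let x = V_GS − 1.42. Then 11.1 x² + x − 2.69 = 0, giving x = 0.449 V (positive root), so V_GS = 1.87 V.
I_D = (V_DD − V_GS)/R = (4.11 − 1.87) / 11.1 = 0.202 mA.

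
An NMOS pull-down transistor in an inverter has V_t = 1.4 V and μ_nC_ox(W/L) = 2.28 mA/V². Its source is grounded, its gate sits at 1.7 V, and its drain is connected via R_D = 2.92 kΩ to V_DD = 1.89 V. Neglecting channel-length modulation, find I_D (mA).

I_D = 0.103 mA

V_GS = V_G = 1.7 V, so V_ov = 1.7 − 1.4 = 0.3 V.
Assume saturation: I_D = ½ k_n V_ov² = 0.5 × 2.28 × 0.3² = 0.103 mA, giving V_DS = V_DD − I_D R_D = 1.89 − 0.103 × 2.92 = 1.59 V.
V_DS = 1.59 V ≥ V_ov = 0.3 V, confirming saturation.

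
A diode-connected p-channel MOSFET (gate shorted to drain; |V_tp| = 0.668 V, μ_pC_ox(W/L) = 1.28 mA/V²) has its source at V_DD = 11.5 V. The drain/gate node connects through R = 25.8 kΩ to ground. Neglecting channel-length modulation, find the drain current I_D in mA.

I_D = 0.390 mA

With gate tied to drain, V_SG = V_SD ≥ V_SG − |V_tp|, so the device is in saturation.
KCL at the drain: ½ k_p (V_SG − |V_tp|)² = (V_DD − V_SG)/R.
Let x = V_SG − 0.668. Then 16.5 x² + x − 10.83 = 0, giving x = 0.78 V (positive root), so V_SG = 1.45 V.
I_D = (V_DD − V_SG)/R = (11.5 − 1.45) / 25.8 = 0.39 mA.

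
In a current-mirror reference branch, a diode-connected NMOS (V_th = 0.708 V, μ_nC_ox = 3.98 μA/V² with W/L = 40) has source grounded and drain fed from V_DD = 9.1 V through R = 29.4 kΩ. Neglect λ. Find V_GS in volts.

V_GS = 2.40 V

With gate tied to drain, V_GS = V_DS ≥ V_GS − V_th, so the device is in saturation.
k_n = μ_nC_ox · (W/L) = 0.1592 mA/V².
KCL at the drain: ½ k_n (V_GS − V_th)² = (V_DD − V_GS)/R.
Let x = V_GS − 0.708. Then 2.34 x² + x − 8.392 = 0, giving x = 1.69 V (positive root), so V_GS = 2.4 V.
I_D = (V_DD − V_GS)/R = (9.1 − 2.4) / 29.4 = 0.228 mA.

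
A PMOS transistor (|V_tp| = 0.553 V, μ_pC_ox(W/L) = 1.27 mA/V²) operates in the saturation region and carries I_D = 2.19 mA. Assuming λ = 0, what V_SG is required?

V_SG = 2.41 V

In saturation I_D = ½ k_p (V_SG − |V_tp|)², so V_SG − |V_tp| = √(2 I_D / k_p) = √(2 × 2.19 / 1.27) = 1.86 V.
V_SG = 0.553 + 1.86 = 2.41 V.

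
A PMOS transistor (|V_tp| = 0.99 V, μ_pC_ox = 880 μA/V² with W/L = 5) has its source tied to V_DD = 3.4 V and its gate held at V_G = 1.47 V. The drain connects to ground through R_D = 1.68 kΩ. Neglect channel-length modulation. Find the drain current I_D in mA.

V_SG = V_DD − V_G = 3.4 − 1.47 = 1.93 V, so V_ov = 1.93 − 0.99 = 0.94 V.
k_p = μ_pC_ox · (W/L) = 4.4 mA/V².
Assume saturation: I_D = ½ k_p V_ov² = 0.5 × 4.4 × 0.94² = 1.94 mA, giving V_SD = V_DD − I_D R_D = 3.4 − 1.94 × 1.68 = 0.134 V.
But 0.134 V < V_ov = 0.94 V, so the device is actually in triode.
In triode I_D = k_p[V_ov V_SD − ½ V_SD²] and I_D = (V_DD − V_SD)/R_D. Equating: 3.7 V_SD² − 7.948 V_SD + 3.4 = 0, giving V_SD = 0.589 V (the root below V_ov).
I_D = (3.4 − 0.589) / 1.68 = 1.67 mA.

I_D = 1.67 mA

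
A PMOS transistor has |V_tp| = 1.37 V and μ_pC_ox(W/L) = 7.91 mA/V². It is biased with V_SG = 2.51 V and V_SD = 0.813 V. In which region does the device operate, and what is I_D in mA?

Triode; I_D = 4.72 mA

V_ov = V_SG − |V_tp| = 2.51 − 1.37 = 1.14 V.
Since V_SD = 0.813 V < V_ov = 1.14 V, the device is in the triode region.
I_D = k_p [V_ov · V_SD − ½ V_SD²] = 7.91 × [1.14 × 0.813 − 0.5 × 0.813²] = 4.72 mA.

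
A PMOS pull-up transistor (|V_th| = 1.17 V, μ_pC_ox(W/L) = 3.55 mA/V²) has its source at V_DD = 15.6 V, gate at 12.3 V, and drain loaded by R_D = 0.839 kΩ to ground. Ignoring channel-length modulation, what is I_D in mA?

V_SG = V_DD − V_G = 15.6 − 12.3 = 3.3 V, so V_ov = 3.3 − 1.17 = 2.13 V.
Assume saturation: I_D = ½ k_p V_ov² = 0.5 × 3.55 × 2.13² = 8.05 mA, giving V_SD = V_DD − I_D R_D = 15.6 − 8.05 × 0.839 = 8.84 V.
V_SD = 8.84 V ≥ V_ov = 2.13 V, confirming saturation.

I_D = 8.05 mA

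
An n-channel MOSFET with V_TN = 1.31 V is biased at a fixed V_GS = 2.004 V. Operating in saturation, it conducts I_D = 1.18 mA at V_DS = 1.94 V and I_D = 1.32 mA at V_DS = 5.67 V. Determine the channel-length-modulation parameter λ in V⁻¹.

λ = 0.0339 V⁻¹

With V_GS fixed, I_D ∝ (1 + λ V_DS) in saturation, so I_D2/I_D1 = (1 + λ V_DS2)/(1 + λ V_DS1).
1.32/1.18 = 1.119 = (1 + 5.67 λ)/(1 + 1.94 λ).
Solving: λ (I_D1 V_DS2 − I_D2 V_DS1) = I_D2 − I_D1, so λ = (1.32 − 1.18) / (1.18 × 5.67 − 1.32 × 1.94) = 0.14 / 4.13 = 0.0339 V⁻¹.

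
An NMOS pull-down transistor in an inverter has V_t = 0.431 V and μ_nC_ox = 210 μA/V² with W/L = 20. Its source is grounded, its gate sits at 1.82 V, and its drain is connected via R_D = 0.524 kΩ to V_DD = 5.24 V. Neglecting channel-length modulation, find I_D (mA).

V_GS = V_G = 1.82 V, so V_ov = 1.82 − 0.431 = 1.39 V.
k_n = μ_nC_ox · (W/L) = 4.2 mA/V².
Assume saturation: I_D = ½ k_n V_ov² = 0.5 × 4.2 × 1.39² = 4.05 mA, giving V_DS = V_DD − I_D R_D = 5.24 − 4.05 × 0.524 = 3.12 V.
V_DS = 3.12 V ≥ V_ov = 1.39 V, confirming saturation.

I_D = 4.05 mA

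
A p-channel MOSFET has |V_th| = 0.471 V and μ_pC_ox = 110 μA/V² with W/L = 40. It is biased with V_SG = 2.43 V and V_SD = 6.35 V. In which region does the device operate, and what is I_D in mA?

Saturation; I_D = 8.44 mA

k_p = μ_pC_ox · (W/L) = 4.4 mA/V².
V_ov = V_SG − |V_th| = 2.43 − 0.471 = 1.96 V.
Since V_SD = 6.35 V ≥ V_ov = 1.96 V, the device is in saturation.
I_D = ½ k_p V_ov² = 0.5 × 4.4 × 1.96² = 8.44 mA.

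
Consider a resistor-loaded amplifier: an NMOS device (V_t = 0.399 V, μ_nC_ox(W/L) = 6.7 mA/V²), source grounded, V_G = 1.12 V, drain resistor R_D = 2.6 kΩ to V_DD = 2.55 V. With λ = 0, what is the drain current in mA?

I_D = 0.897 mA

V_GS = V_G = 1.12 V, so V_ov = 1.12 − 0.399 = 0.721 V.
Assume saturation: I_D = ½ k_n V_ov² = 0.5 × 6.7 × 0.721² = 1.74 mA, giving V_DS = V_DD − I_D R_D = 2.55 − 1.74 × 2.6 = -1.98 V.
But -1.98 V < V_ov = 0.721 V, so the device is actually in triode.
In triode I_D = k_n[V_ov V_DS − ½ V_DS²] and I_D = (V_DD − V_DS)/R_D. Equating: 8.71 V_DS² − 13.56 V_DS + 2.55 = 0, giving V_DS = 0.219 V (the root below V_ov).
I_D = (2.55 − 0.219) / 2.6 = 0.897 mA.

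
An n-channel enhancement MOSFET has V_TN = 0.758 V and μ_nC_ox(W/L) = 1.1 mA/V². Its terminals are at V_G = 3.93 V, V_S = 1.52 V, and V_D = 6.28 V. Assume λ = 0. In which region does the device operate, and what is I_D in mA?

Saturation; I_D = 1.50 mA

V_GS = V_G − V_S = 3.93 − 1.52 = 2.41 V; V_DS = V_D − V_S = 6.28 − 1.52 = 4.76 V.
V_ov = V_GS − V_TN = 2.41 − 0.758 = 1.65 V.
Since V_DS = 4.76 V ≥ V_ov = 1.65 V, the device is in saturation.
I_D = ½ k_n V_ov² = 0.5 × 1.1 × 1.65² = 1.5 mA.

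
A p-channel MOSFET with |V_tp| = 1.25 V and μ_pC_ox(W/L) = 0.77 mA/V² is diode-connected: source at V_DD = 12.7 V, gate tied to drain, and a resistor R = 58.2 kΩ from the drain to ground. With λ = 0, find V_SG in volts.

With gate tied to drain, V_SG = V_SD ≥ V_SG − |V_tp|, so the device is in saturation.
KCL at the drain: ½ k_p (V_SG − |V_tp|)² = (V_DD − V_SG)/R.
Let x = V_SG − 1.25. Then 22.4 x² + x − 11.45 = 0, giving x = 0.693 V (positive root), so V_SG = 1.94 V.
I_D = (V_DD − V_SG)/R = (12.7 − 1.94) / 58.2 = 0.185 mA.

V_SG = 1.94 V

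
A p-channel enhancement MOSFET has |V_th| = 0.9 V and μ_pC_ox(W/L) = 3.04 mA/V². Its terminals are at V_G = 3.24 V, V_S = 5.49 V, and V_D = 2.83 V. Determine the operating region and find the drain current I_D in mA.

Saturation; I_D = 2.77 mA

V_SG = V_S − V_G = 5.49 − 3.24 = 2.25 V; V_SD = V_S − V_D = 5.49 − 2.83 = 2.66 V.
V_ov = V_SG − |V_th| = 2.25 − 0.9 = 1.35 V.
Since V_SD = 2.66 V ≥ V_ov = 1.35 V, the device is in saturation.
I_D = ½ k_p V_ov² = 0.5 × 3.04 × 1.35² = 2.77 mA.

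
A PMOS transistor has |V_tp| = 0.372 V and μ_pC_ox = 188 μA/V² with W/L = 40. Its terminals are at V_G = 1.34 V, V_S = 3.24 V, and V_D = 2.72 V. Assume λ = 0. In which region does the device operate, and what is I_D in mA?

Triode; I_D = 4.96 mA

V_SG = V_S − V_G = 3.24 − 1.34 = 1.9 V; V_SD = V_S − V_D = 3.24 − 2.72 = 0.52 V.
k_p = μ_pC_ox · (W/L) = 7.52 mA/V².
V_ov = V_SG − |V_tp| = 1.9 − 0.372 = 1.53 V.
Since V_SD = 0.52 V < V_ov = 1.53 V, the device is in the triode region.
I_D = k_p [V_ov · V_SD − ½ V_SD²] = 7.52 × [1.53 × 0.52 − 0.5 × 0.52²] = 4.96 mA.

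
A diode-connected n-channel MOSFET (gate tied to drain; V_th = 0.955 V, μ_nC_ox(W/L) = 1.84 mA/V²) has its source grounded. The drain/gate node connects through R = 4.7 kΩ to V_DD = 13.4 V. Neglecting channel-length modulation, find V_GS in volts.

V_GS = 2.54 V

With gate tied to drain, V_GS = V_DS ≥ V_GS − V_th, so the device is in saturation.
KCL at the drain: ½ k_n (V_GS − V_th)² = (V_DD − V_GS)/R.
Let x = V_GS − 0.955. Then 4.32 x² + x − 12.45 = 0, giving x = 1.58 V (positive root), so V_GS = 2.54 V.
I_D = (V_DD − V_GS)/R = (13.4 − 2.54) / 4.7 = 2.31 mA.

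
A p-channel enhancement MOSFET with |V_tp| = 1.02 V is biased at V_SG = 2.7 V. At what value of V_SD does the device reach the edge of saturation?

The boundary between triode and saturation is V_SD = V_SG − |V_tp| = V_ov.
V_ov = 2.7 − 1.02 = 1.68 V.

V_SD,sat = 1.68 V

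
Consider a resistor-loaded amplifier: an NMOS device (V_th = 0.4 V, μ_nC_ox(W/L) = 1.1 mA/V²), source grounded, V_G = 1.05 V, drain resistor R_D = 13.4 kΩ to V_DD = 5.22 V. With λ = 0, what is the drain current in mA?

I_D = 0.232 mA

V_GS = V_G = 1.05 V, so V_ov = 1.05 − 0.4 = 0.65 V.
Assume saturation: I_D = ½ k_n V_ov² = 0.5 × 1.1 × 0.65² = 0.232 mA, giving V_DS = V_DD − I_D R_D = 5.22 − 0.232 × 13.4 = 2.11 V.
V_DS = 2.11 V ≥ V_ov = 0.65 V, confirming saturation.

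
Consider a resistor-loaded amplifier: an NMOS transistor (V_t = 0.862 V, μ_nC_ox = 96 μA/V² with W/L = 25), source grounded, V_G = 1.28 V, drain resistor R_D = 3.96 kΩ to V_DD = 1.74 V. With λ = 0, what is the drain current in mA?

I_D = 0.210 mA

V_GS = V_G = 1.28 V, so V_ov = 1.28 − 0.862 = 0.418 V.
k_n = μ_nC_ox · (W/L) = 2.4 mA/V².
Assume saturation: I_D = ½ k_n V_ov² = 0.5 × 2.4 × 0.418² = 0.21 mA, giving V_DS = V_DD − I_D R_D = 1.74 − 0.21 × 3.96 = 0.91 V.
V_DS = 0.91 V ≥ V_ov = 0.418 V, confirming saturation.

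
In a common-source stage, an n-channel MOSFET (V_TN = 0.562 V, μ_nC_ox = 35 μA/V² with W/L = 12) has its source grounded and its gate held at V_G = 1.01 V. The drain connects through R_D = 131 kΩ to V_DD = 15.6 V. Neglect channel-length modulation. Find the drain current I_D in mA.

I_D = 0.0421 mA

V_GS = V_G = 1.01 V, so V_ov = 1.01 − 0.562 = 0.448 V.
k_n = μ_nC_ox · (W/L) = 0.42 mA/V².
Assume saturation: I_D = ½ k_n V_ov² = 0.5 × 0.42 × 0.448² = 0.0421 mA, giving V_DS = V_DD − I_D R_D = 15.6 − 0.0421 × 131 = 10.1 V.
V_DS = 10.1 V ≥ V_ov = 0.448 V, confirming saturation.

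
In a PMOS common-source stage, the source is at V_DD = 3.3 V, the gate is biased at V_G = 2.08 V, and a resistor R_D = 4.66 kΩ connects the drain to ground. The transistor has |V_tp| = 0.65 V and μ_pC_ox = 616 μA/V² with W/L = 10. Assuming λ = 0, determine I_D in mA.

I_D = 0.657 mA

V_SG = V_DD − V_G = 3.3 − 2.08 = 1.22 V, so V_ov = 1.22 − 0.65 = 0.57 V.
k_p = μ_pC_ox · (W/L) = 6.16 mA/V².
Assume saturation: I_D = ½ k_p V_ov² = 0.5 × 6.16 × 0.57² = 1 mA, giving V_SD = V_DD − I_D R_D = 3.3 − 1 × 4.66 = -1.36 V.
But -1.36 V < V_ov = 0.57 V, so the device is actually in triode.
In triode I_D = k_p[V_ov V_SD − ½ V_SD²] and I_D = (V_DD − V_SD)/R_D. Equating: 14.4 V_SD² − 17.36 V_SD + 3.3 = 0, giving V_SD = 0.236 V (the root below V_ov).
I_D = (3.3 − 0.236) / 4.66 = 0.657 mA.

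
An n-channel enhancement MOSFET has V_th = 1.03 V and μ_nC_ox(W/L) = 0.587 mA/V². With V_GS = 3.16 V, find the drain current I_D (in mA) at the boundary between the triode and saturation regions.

At the boundary V_DS = V_ov = V_GS − V_th = 3.16 − 1.03 = 2.13 V.
I_D = ½ k_n V_ov² = 0.5 × 0.587 × 2.13² = 1.33 mA.

I_D = 1.33 mA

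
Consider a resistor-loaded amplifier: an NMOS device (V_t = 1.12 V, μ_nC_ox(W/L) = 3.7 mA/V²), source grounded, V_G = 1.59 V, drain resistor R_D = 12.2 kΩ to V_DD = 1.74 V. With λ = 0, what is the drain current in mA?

I_D = 0.136 mA

V_GS = V_G = 1.59 V, so V_ov = 1.59 − 1.12 = 0.47 V.
Assume saturation: I_D = ½ k_n V_ov² = 0.5 × 3.7 × 0.47² = 0.409 mA, giving V_DS = V_DD − I_D R_D = 1.74 − 0.409 × 12.2 = -3.25 V.
But -3.25 V < V_ov = 0.47 V, so the device is actually in triode.
In triode I_D = k_n[V_ov V_DS − ½ V_DS²] and I_D = (V_DD − V_DS)/R_D. Equating: 22.6 V_DS² − 22.22 V_DS + 1.74 = 0, giving V_DS = 0.0858 V (the root below V_ov).
I_D = (1.74 − 0.0858) / 12.2 = 0.136 mA.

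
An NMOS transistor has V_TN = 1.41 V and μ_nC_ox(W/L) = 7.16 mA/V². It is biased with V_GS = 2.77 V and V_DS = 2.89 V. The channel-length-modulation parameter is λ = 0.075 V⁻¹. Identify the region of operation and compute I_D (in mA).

V_ov = V_GS − V_TN = 2.77 − 1.41 = 1.36 V.
Since V_DS = 2.89 V ≥ V_ov = 1.36 V, the device is in saturation.
I_D = ½ k_n V_ov² (1 + λ V_DS) = 0.5 × 7.16 × 1.36² × (1 + 0.075 × 2.89) = 8.06 mA.

Saturation; I_D = 8.06 mA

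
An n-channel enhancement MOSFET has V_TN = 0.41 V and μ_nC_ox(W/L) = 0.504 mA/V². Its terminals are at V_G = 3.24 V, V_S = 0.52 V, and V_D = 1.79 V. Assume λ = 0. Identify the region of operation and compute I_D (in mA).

V_GS = V_G − V_S = 3.24 − 0.52 = 2.72 V; V_DS = V_D − V_S = 1.79 − 0.52 = 1.27 V.
V_ov = V_GS − V_TN = 2.72 − 0.41 = 2.31 V.
Since V_DS = 1.27 V < V_ov = 2.31 V, the device is in the triode region.
I_D = k_n [V_ov · V_DS − ½ V_DS²] = 0.504 × [2.31 × 1.27 − 0.5 × 1.27²] = 1.07 mA.

Triode; I_D = 1.07 mA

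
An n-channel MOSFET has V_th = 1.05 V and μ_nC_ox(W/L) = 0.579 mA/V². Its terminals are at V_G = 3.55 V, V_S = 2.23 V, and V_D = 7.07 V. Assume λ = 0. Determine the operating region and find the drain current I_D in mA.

Saturation; I_D = 0.0211 mA

V_GS = V_G − V_S = 3.55 − 2.23 = 1.32 V; V_DS = V_D − V_S = 7.07 − 2.23 = 4.84 V.
V_ov = V_GS − V_th = 1.32 − 1.05 = 0.27 V.
Since V_DS = 4.84 V ≥ V_ov = 0.27 V, the device is in saturation.
I_D = ½ k_n V_ov² = 0.5 × 0.579 × 0.27² = 0.0211 mA.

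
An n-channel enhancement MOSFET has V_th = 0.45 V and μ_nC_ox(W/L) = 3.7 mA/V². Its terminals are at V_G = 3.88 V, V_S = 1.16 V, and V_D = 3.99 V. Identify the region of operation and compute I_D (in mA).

V_GS = V_G − V_S = 3.88 − 1.16 = 2.72 V; V_DS = V_D − V_S = 3.99 − 1.16 = 2.83 V.
V_ov = V_GS − V_th = 2.72 − 0.45 = 2.27 V.
Since V_DS = 2.83 V ≥ V_ov = 2.27 V, the device is in saturation.
I_D = ½ k_n V_ov² = 0.5 × 3.7 × 2.27² = 9.53 mA.

Saturation; I_D = 9.53 mA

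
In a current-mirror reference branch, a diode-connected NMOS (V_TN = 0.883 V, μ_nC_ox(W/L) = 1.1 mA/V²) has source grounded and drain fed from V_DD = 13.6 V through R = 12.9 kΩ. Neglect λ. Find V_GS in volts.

With gate tied to drain, V_GS = V_DS ≥ V_GS − V_TN, so the device is in saturation.
KCL at the drain: ½ k_n (V_GS − V_TN)² = (V_DD − V_GS)/R.
Let x = V_GS − 0.883. Then 7.1 x² + x − 12.72 = 0, giving x = 1.27 V (positive root), so V_GS = 2.15 V.
I_D = (V_DD − V_GS)/R = (13.6 − 2.15) / 12.9 = 0.887 mA.

V_GS = 2.15 V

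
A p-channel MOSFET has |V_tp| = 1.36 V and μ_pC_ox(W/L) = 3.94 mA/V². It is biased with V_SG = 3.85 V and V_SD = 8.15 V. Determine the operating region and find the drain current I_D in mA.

V_ov = V_SG − |V_tp| = 3.85 − 1.36 = 2.49 V.
Since V_SD = 8.15 V ≥ V_ov = 2.49 V, the device is in saturation.
I_D = ½ k_p V_ov² = 0.5 × 3.94 × 2.49² = 12.2 mA.

Saturation; I_D = 12.2 mA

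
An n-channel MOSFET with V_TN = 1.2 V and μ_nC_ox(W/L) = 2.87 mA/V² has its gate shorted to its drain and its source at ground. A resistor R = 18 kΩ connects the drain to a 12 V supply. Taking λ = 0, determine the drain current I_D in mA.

With gate tied to drain, V_GS = V_DS ≥ V_GS − V_TN, so the device is in saturation.
KCL at the drain: ½ k_n (V_GS − V_TN)² = (V_DD − V_GS)/R.
Let x = V_GS − 1.2. Then 25.8 x² + x − 10.8 = 0, giving x = 0.628 V (positive root), so V_GS = 1.83 V.
I_D = (V_DD − V_GS)/R = (12 − 1.83) / 18 = 0.565 mA.

I_D = 0.565 mA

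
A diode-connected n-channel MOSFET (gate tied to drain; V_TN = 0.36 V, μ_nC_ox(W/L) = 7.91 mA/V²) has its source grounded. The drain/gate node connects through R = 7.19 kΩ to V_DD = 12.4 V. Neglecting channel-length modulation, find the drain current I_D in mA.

I_D = 1.59 mA

With gate tied to drain, V_GS = V_DS ≥ V_GS − V_TN, so the device is in saturation.
KCL at the drain: ½ k_n (V_GS − V_TN)² = (V_DD − V_GS)/R.
Let x = V_GS − 0.36. Then 28.4 x² + x − 12.04 = 0, giving x = 0.633 V (positive root), so V_GS = 0.993 V.
I_D = (V_DD − V_GS)/R = (12.4 − 0.993) / 7.19 = 1.59 mA.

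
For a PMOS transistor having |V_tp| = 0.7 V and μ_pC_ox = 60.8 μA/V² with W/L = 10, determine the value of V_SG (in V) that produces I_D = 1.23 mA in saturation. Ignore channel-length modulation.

k_p = μ_pC_ox · (W/L) = 0.608 mA/V².
In saturation I_D = ½ k_p (V_SG − |V_tp|)², so V_SG − |V_tp| = √(2 I_D / k_p) = √(2 × 1.23 / 0.608) = 2.01 V.
V_SG = 0.7 + 2.01 = 2.71 V.

V_SG = 2.71 V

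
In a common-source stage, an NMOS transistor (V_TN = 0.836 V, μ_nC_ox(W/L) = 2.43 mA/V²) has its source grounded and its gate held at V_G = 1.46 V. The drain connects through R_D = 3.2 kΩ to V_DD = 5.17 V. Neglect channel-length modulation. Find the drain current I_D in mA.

V_GS = V_G = 1.46 V, so V_ov = 1.46 − 0.836 = 0.624 V.
Assume saturation: I_D = ½ k_n V_ov² = 0.5 × 2.43 × 0.624² = 0.473 mA, giving V_DS = V_DD − I_D R_D = 5.17 − 0.473 × 3.2 = 3.66 V.
V_DS = 3.66 V ≥ V_ov = 0.624 V, confirming saturation.

I_D = 0.473 mA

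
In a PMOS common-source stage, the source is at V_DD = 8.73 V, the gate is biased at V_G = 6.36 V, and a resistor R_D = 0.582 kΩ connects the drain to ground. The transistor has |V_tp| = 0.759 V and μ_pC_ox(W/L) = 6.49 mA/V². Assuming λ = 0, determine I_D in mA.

I_D = 8.42 mA

V_SG = V_DD − V_G = 8.73 − 6.36 = 2.37 V, so V_ov = 2.37 − 0.759 = 1.61 V.
Assume saturation: I_D = ½ k_p V_ov² = 0.5 × 6.49 × 1.61² = 8.42 mA, giving V_SD = V_DD − I_D R_D = 8.73 − 8.42 × 0.582 = 3.83 V.
V_SD = 3.83 V ≥ V_ov = 1.61 V, confirming saturation.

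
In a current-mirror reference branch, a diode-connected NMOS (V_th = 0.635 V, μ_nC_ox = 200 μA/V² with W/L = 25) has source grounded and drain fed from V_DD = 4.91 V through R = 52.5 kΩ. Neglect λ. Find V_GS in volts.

V_GS = 0.812 V

With gate tied to drain, V_GS = V_DS ≥ V_GS − V_th, so the device is in saturation.
k_n = μ_nC_ox · (W/L) = 5 mA/V².
KCL at the drain: ½ k_n (V_GS − V_th)² = (V_DD − V_GS)/R.
Let x = V_GS − 0.635. Then 131 x² + x − 4.275 = 0, giving x = 0.177 V (positive root), so V_GS = 0.812 V.
I_D = (V_DD − V_GS)/R = (4.91 − 0.812) / 52.5 = 0.0781 mA.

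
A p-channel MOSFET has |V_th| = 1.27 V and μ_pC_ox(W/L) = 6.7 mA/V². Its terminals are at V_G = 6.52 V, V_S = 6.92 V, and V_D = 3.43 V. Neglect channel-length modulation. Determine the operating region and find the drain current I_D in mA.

Cutoff; I_D = 0 mA

V_SG = V_S − V_G = 6.92 − 6.52 = 0.4 V; V_SD = V_S − V_D = 6.92 − 3.43 = 3.49 V.
V_SG = 0.4 V < |V_th| = 1.27 V, so the transistor is in cutoff.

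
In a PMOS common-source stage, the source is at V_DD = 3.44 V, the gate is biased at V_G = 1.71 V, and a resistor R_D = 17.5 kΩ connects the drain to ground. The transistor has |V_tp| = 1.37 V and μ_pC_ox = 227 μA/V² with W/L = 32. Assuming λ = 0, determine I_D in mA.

V_SG = V_DD − V_G = 3.44 − 1.71 = 1.73 V, so V_ov = 1.73 − 1.37 = 0.36 V.
k_p = μ_pC_ox · (W/L) = 7.264 mA/V².
Assume saturation: I_D = ½ k_p V_ov² = 0.5 × 7.264 × 0.36² = 0.471 mA, giving V_SD = V_DD − I_D R_D = 3.44 − 0.471 × 17.5 = -4.8 V.
But -4.8 V < V_ov = 0.36 V, so the device is actually in triode.
In triode I_D = k_p[V_ov V_SD − ½ V_SD²] and I_D = (V_DD − V_SD)/R_D. Equating: 63.6 V_SD² − 46.76 V_SD + 3.44 = 0, giving V_SD = 0.0829 V (the root below V_ov).
I_D = (3.44 − 0.0829) / 17.5 = 0.192 mA.

I_D = 0.192 mA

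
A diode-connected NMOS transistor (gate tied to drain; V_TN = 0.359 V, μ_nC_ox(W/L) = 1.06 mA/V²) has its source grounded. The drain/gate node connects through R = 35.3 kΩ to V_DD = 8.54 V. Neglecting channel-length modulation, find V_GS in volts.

With gate tied to drain, V_GS = V_DS ≥ V_GS − V_TN, so the device is in saturation.
KCL at the drain: ½ k_n (V_GS − V_TN)² = (V_DD − V_GS)/R.
Let x = V_GS − 0.359. Then 18.7 x² + x − 8.181 = 0, giving x = 0.635 V (positive root), so V_GS = 0.994 V.
I_D = (V_DD − V_GS)/R = (8.54 − 0.994) / 35.3 = 0.214 mA.

V_GS = 0.994 V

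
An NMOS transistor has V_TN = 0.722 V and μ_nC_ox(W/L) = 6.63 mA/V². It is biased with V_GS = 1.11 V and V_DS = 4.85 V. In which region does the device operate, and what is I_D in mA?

Saturation; I_D = 0.499 mA

V_ov = V_GS − V_TN = 1.11 − 0.722 = 0.388 V.
Since V_DS = 4.85 V ≥ V_ov = 0.388 V, the device is in saturation.
I_D = ½ k_n V_ov² = 0.5 × 6.63 × 0.388² = 0.499 mA.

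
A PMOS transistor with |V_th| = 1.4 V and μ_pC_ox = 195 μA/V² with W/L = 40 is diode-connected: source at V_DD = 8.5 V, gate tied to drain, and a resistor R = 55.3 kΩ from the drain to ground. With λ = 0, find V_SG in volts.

V_SG = 1.58 V

With gate tied to drain, V_SG = V_SD ≥ V_SG − |V_th|, so the device is in saturation.
k_p = μ_pC_ox · (W/L) = 7.8 mA/V².
KCL at the drain: ½ k_p (V_SG − |V_th|)² = (V_DD − V_SG)/R.
Let x = V_SG − 1.4. Then 216 x² + x − 7.1 = 0, giving x = 0.179 V (positive root), so V_SG = 1.58 V.
I_D = (V_DD − V_SG)/R = (8.5 − 1.58) / 55.3 = 0.125 mA.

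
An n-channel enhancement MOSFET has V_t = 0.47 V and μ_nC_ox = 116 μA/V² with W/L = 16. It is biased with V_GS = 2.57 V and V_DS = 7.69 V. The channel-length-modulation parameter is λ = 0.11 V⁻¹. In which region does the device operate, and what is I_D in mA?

Saturation; I_D = 7.55 mA

k_n = μ_nC_ox · (W/L) = 1.856 mA/V².
V_ov = V_GS − V_t = 2.57 − 0.47 = 2.1 V.
Since V_DS = 7.69 V ≥ V_ov = 2.1 V, the device is in saturation.
I_D = ½ k_n V_ov² (1 + λ V_DS) = 0.5 × 1.856 × 2.1² × (1 + 0.11 × 7.69) = 7.55 mA.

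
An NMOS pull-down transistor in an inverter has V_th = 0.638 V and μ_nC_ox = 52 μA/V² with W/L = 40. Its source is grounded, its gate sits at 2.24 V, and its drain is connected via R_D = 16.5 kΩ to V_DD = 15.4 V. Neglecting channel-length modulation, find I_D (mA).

V_GS = V_G = 2.24 V, so V_ov = 2.24 − 0.638 = 1.6 V.
k_n = μ_nC_ox · (W/L) = 2.08 mA/V².
Assume saturation: I_D = ½ k_n V_ov² = 0.5 × 2.08 × 1.6² = 2.67 mA, giving V_DS = V_DD − I_D R_D = 15.4 − 2.67 × 16.5 = -28.6 V.
But -28.6 V < V_ov = 1.6 V, so the device is actually in triode.
In triode I_D = k_n[V_ov V_DS − ½ V_DS²] and I_D = (V_DD − V_DS)/R_D. Equating: 17.2 V_DS² − 55.98 V_DS + 15.4 = 0, giving V_DS = 0.303 V (the root below V_ov).
I_D = (15.4 − 0.303) / 16.5 = 0.915 mA.

I_D = 0.915 mA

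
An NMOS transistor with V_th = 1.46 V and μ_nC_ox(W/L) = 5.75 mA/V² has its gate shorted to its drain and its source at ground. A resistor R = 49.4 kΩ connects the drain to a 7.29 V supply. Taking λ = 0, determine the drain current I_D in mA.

With gate tied to drain, V_GS = V_DS ≥ V_GS − V_th, so the device is in saturation.
KCL at the drain: ½ k_n (V_GS − V_th)² = (V_DD − V_GS)/R.
Let x = V_GS − 1.46. Then 142 x² + x − 5.83 = 0, giving x = 0.199 V (positive root), so V_GS = 1.66 V.
I_D = (V_DD − V_GS)/R = (7.29 − 1.66) / 49.4 = 0.114 mA.

I_D = 0.114 mA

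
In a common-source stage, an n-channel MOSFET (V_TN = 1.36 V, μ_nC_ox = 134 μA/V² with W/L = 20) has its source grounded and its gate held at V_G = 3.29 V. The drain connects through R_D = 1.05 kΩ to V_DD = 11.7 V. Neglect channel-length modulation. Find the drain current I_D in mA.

I_D = 4.99 mA

V_GS = V_G = 3.29 V, so V_ov = 3.29 − 1.36 = 1.93 V.
k_n = μ_nC_ox · (W/L) = 2.68 mA/V².
Assume saturation: I_D = ½ k_n V_ov² = 0.5 × 2.68 × 1.93² = 4.99 mA, giving V_DS = V_DD − I_D R_D = 11.7 − 4.99 × 1.05 = 6.46 V.
V_DS = 6.46 V ≥ V_ov = 1.93 V, confirming saturation.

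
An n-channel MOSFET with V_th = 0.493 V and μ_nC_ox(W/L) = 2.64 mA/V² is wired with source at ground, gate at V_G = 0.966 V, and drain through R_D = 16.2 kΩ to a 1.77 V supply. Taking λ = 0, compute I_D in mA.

V_GS = V_G = 0.966 V, so V_ov = 0.966 − 0.493 = 0.473 V.
Assume saturation: I_D = ½ k_n V_ov² = 0.5 × 2.64 × 0.473² = 0.295 mA, giving V_DS = V_DD − I_D R_D = 1.77 − 0.295 × 16.2 = -3.01 V.
But -3.01 V < V_ov = 0.473 V, so the device is actually in triode.
In triode I_D = k_n[V_ov V_DS − ½ V_DS²] and I_D = (V_DD − V_DS)/R_D. Equating: 21.4 V_DS² − 21.23 V_DS + 1.77 = 0, giving V_DS = 0.0919 V (the root below V_ov).
I_D = (1.77 − 0.0919) / 16.2 = 0.104 mA.

I_D = 0.104 mA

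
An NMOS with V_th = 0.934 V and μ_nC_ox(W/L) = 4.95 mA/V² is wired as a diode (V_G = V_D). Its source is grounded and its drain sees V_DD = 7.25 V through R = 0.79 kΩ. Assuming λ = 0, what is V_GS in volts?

V_GS = 2.49 V

With gate tied to drain, V_GS = V_DS ≥ V_GS − V_th, so the device is in saturation.
KCL at the drain: ½ k_n (V_GS − V_th)² = (V_DD − V_GS)/R.
Let x = V_GS − 0.934. Then 1.96 x² + x − 6.316 = 0, giving x = 1.56 V (positive root), so V_GS = 2.49 V.
I_D = (V_DD − V_GS)/R = (7.25 − 2.49) / 0.79 = 6.02 mA.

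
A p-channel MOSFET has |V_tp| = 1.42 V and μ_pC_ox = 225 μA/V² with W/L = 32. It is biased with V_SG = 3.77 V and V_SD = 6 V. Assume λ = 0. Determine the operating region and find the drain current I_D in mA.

k_p = μ_pC_ox · (W/L) = 7.2 mA/V².
V_ov = V_SG − |V_tp| = 3.77 − 1.42 = 2.35 V.
Since V_SD = 6 V ≥ V_ov = 2.35 V, the device is in saturation.
I_D = ½ k_p V_ov² = 0.5 × 7.2 × 2.35² = 19.9 mA.

Saturation; I_D = 19.9 mA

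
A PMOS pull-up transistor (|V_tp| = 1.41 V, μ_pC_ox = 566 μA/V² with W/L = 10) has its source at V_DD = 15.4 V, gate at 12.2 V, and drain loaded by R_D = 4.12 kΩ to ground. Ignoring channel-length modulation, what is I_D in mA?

I_D = 3.64 mA

V_SG = V_DD − V_G = 15.4 − 12.2 = 3.2 V, so V_ov = 3.2 − 1.41 = 1.79 V.
k_p = μ_pC_ox · (W/L) = 5.66 mA/V².
Assume saturation: I_D = ½ k_p V_ov² = 0.5 × 5.66 × 1.79² = 9.07 mA, giving V_SD = V_DD − I_D R_D = 15.4 − 9.07 × 4.12 = -22 V.
But -22 V < V_ov = 1.79 V, so the device is actually in triode.
In triode I_D = k_p[V_ov V_SD − ½ V_SD²] and I_D = (V_DD − V_SD)/R_D. Equating: 11.7 V_SD² − 42.74 V_SD + 15.4 = 0, giving V_SD = 0.405 V (the root below V_ov).
I_D = (15.4 − 0.405) / 4.12 = 3.64 mA.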